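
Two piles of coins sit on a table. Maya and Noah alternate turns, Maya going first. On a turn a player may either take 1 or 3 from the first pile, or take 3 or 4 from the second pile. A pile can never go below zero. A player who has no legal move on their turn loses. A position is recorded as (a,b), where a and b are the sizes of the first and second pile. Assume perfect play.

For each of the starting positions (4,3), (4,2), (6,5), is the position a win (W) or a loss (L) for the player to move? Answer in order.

(4,3): W, (4,2): L, (6,5): W

Build the W/L table. Terminal = L. A non-terminal position is W if it has a move to some L; otherwise it is L.
No move ever increases a pile, so every position that can arise here has a ≤ 6 and b ≤ 5; it is enough to label the cells with 0 ≤ a ≤ 6 and 0 ≤ b ≤ 5.
Every move lowers a or b (never raises either), so fill the grid row by row in increasing a, and left to right within a row: each cell's successors are then already labelled.
      b=0  b=1  b=2  b=3  b=4  b=5
a=0:    L    L    L    W    W    W
a=1:    W    W    W    L    L    L
a=2:    L    L    L    W    W    W
a=3:    W    W    W    L    L    L
a=4:    L    L    L    W    W    W
a=5:    W    W    W    L    L    L
a=6:    L    L    L    W    W    W
Cells with no legal move (terminal, hence L): (0,0), (0,1), (0,2).
The remaining L cells, each justified by listing all of its moves:
(1,3): only reaches (0,3)(W), (1,0)(W), all W → L
(1,4): only reaches (0,4)(W), (1,1)(W), (1,0)(W), all W → L
(1,5): only reaches (0,5)(W), (1,2)(W), (1,1)(W), all W → L
(2,0): only reaches (1,0)(W), which is W → L
(2,1): only reaches (1,1)(W), which is W → L
(2,2): only reaches (1,2)(W), which is W → L
(3,3): only reaches (2,3)(W), (0,3)(W), (3,0)(W), all W → L
(3,4): only reaches (2,4)(W), (0,4)(W), (3,1)(W), (3,0)(W), all W → L
(3,5): only reaches (2,5)(W), (0,5)(W), (3,2)(W), (3,1)(W), all W → L
(4,0): only reaches (3,0)(W), (1,0)(W), all W → L
(4,1): only reaches (3,1)(W), (1,1)(W), all W → L
(4,2): only reaches (3,2)(W), (1,2)(W), all W → L
(5,3): only reaches (4,3)(W), (2,3)(W), (5,0)(W), all W → L
(5,4): only reaches (4,4)(W), (2,4)(W), (5,1)(W), (5,0)(W), all W → L
(5,5): only reaches (4,5)(W), (2,5)(W), (5,2)(W), (5,1)(W), all W → L
(6,0): only reaches (5,0)(W), (3,0)(W), all W → L
(6,1): only reaches (5,1)(W), (3,1)(W), all W → L
(6,2): only reaches (5,2)(W), (3,2)(W), all W → L
Every other cell has at least one move into one of the L cells above, so it is W.
(4,3): the move to (3,3) reaches an L cell, so W
(4,2): one of the L cells justified above, so L
(6,5): the move to (5,5) reaches an L cell, so W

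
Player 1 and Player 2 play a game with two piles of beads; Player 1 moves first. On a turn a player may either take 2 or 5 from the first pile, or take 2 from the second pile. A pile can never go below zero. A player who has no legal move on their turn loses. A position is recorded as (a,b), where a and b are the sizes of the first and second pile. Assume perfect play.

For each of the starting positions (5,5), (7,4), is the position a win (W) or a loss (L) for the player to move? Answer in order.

Label each position W (a win for the player to move) or L (a loss). A position with no legal move is L; any other position is W exactly when some move reaches an L, and L when every move reaches a W.
No move ever increases a pile, so every position that can arise here has a ≤ 7 and b ≤ 5; it is enough to label the cells with 0 ≤ a ≤ 7 and 0 ≤ b ≤ 5.
Every move lowers a or b (never raises either), so fill the grid row by row in increasing a, and left to right within a row: each cell's successors are then already labelled.
      b=0  b=1  b=2  b=3  b=4  b=5
a=0:    L    L    W    W    L    L
a=1:    L    L    W    W    L    L
a=2:    W    W    L    L    W    W
a=3:    W    W    L    L    W    W
a=4:    L    L    W    W    L    L
a=5:    W    W    W    W    W    W
a=6:    W    W    L    L    W    W
a=7:    L    L    W    W    L    L
Cells with no legal move (terminal, hence L): (0,0), (0,1), (1,0), (1,1).
The remaining L cells, each justified by listing all of its moves:
(0,4): only reaches (0,2)(W), which is W → L
(0,5): only reaches (0,3)(W), which is W → L
(1,4): only reaches (1,2)(W), which is W → L
(1,5): only reaches (1,3)(W), which is W → L
(2,2): only reaches (0,2)(W), (2,0)(W), all W → L
(2,3): only reaches (0,3)(W), (2,1)(W), all W → L
(3,2): only reaches (1,2)(W), (3,0)(W), all W → L
(3,3): only reaches (1,3)(W), (3,1)(W), all W → L
(4,0): only reaches (2,0)(W), which is W → L
(4,1): only reaches (2,1)(W), which is W → L
(4,4): only reaches (2,4)(W), (4,2)(W), all W → L
(4,5): only reaches (2,5)(W), (4,3)(W), all W → L
(6,2): only reaches (4,2)(W), (1,2)(W), (6,0)(W), all W → L
(6,3): only reaches (4,3)(W), (1,3)(W), (6,1)(W), all W → L
(7,0): only reaches (5,0)(W), (2,0)(W), all W → L
(7,1): only reaches (5,1)(W), (2,1)(W), all W → L
(7,4): only reaches (5,4)(W), (2,4)(W), (7,2)(W), all W → L
(7,5): only reaches (5,5)(W), (2,5)(W), (7,3)(W), all W → L
Every other cell has at least one move into one of the L cells above, so it is W.
(5,5): the move to (0,5) reaches an L cell, so W
(7,4): one of the L cells justified above, so L

(5,5): W, (7,4): L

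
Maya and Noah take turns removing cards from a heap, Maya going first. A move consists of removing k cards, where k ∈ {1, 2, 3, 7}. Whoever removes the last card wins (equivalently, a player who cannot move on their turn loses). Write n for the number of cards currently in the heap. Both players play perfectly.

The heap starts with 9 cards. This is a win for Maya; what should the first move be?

Positions with no move are L. A position that does have a move is losing for the player to move precisely when every available move leads to a winning position for the opponent. Fill in the labels:
n=0: no move → L
n=1: →0(L), so W
n=2: →0(L), so W
n=3: →0(L), so W
n=4: →3(W), 2(W), 1(W) — all W, so L
n=5: →4(L), so W
n=6: →4(L), so W
n=7: →4(L), so W
n=8: →7(W), 6(W), 5(W), 1(W) — all W, so L
n=9: →8(L), so W
From 9, the L positions reachable in one move are: 8.

Remove 1, leaving 8.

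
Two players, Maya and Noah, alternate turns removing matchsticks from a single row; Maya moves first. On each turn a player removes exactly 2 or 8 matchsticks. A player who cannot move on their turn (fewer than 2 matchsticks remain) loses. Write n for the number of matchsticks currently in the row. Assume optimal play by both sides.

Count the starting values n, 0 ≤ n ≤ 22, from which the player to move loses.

Positions with no move are L. A position that does have a move is losing for the player to move precisely when every available move leads to a winning position for the opponent. Fill in the labels:
n=0: no move → L
n=1: no move → L
n=2: reaches L-position 0 → W
n=3: reaches L-position 1 → W
n=4: only reaches 2(W), which is W → L
n=5: only reaches 3(W), which is W → L
n=6: reaches L-position 4 → W
n=7: reaches L-position 5 → W
n=8: reaches L-position 0 → W
n=9: reaches L-position 1 → W
n=10: only reaches 8(W), 2(W), all W → L
n=11: only reaches 9(W), 3(W), all W → L
n=12: reaches L-position 10 → W
n=13: reaches L-position 11 → W
n=14: only reaches 12(W), 6(W), all W → L
n=15: only reaches 13(W), 7(W), all W → L
n=16: reaches L-position 14 → W
n=17: reaches L-position 15 → W
n=18: reaches L-position 10 → W
n=19: reaches L-position 11 → W
n=20: only reaches 18(W), 12(W), all W → L
n=21: only reaches 19(W), 13(W), all W → L
n=22: reaches L-position 20 → W
L entries with 0 ≤ n ≤ 22: n = 0, 1, 4, 5, 10, 11, 14, 15, 20, 21; that makes 10.

10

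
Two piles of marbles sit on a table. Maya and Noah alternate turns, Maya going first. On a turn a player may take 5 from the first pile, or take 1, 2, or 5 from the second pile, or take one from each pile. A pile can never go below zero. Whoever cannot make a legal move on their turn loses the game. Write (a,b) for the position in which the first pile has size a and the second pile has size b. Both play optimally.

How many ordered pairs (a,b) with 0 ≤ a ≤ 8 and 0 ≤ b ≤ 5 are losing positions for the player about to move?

18

Positions with no move are L. A position that does have a move is losing for the player to move precisely when every available move leads to a winning position for the opponent. Fill in the labels:
Every move lowers a or b (never raises either), so fill the grid row by row in increasing a, and left to right within a row: each cell's successors are then already labelled.
      b=0  b=1  b=2  b=3  b=4  b=5
a=0:    L    W    W    L    W    W
a=1:    L    W    W    L    W    W
a=2:    L    W    W    L    W    W
a=3:    L    W    W    L    W    W
a=4:    L    W    W    L    W    W
a=5:    W    W    L    W    W    L
a=6:    W    L    W    W    L    W
a=7:    W    L    W    W    L    W
a=8:    W    L    W    W    L    W
Cells with no legal move (terminal, hence L): (0,0), (1,0), (2,0), (3,0), (4,0).
The remaining L cells, each justified by listing all of its moves:
(0,3): L (options (0,2)(W), (0,1)(W) are all W)
(1,3): L (options (1,2)(W), (1,1)(W), (0,2)(W) are all W)
(2,3): L (options (2,2)(W), (2,1)(W), (1,2)(W) are all W)
(3,3): L (options (3,2)(W), (3,1)(W), (2,2)(W) are all W)
(4,3): L (options (4,2)(W), (4,1)(W), (3,2)(W) are all W)
(5,2): L (options (0,2)(W), (5,1)(W), (5,0)(W), (4,1)(W) are all W)
(5,5): L (options (0,5)(W), (5,4)(W), (5,3)(W), (5,0)(W), (4,4)(W) are all W)
(6,1): L (options (1,1)(W), (6,0)(W), (5,0)(W) are all W)
(6,4): L (options (1,4)(W), (6,3)(W), (6,2)(W), (5,3)(W) are all W)
(7,1): L (options (2,1)(W), (7,0)(W), (6,0)(W) are all W)
(7,4): L (options (2,4)(W), (7,3)(W), (7,2)(W), (6,3)(W) are all W)
(8,1): L (options (3,1)(W), (8,0)(W), (7,0)(W) are all W)
(8,4): L (options (3,4)(W), (8,3)(W), (8,2)(W), (7,3)(W) are all W)
Every other cell has at least one move into one of the L cells above, so it is W.
L cells per row: a=0: 2, a=1: 2, a=2: 2, a=3: 2, a=4: 2, a=5: 2, a=6: 2, a=7: 2, a=8: 2; total 18.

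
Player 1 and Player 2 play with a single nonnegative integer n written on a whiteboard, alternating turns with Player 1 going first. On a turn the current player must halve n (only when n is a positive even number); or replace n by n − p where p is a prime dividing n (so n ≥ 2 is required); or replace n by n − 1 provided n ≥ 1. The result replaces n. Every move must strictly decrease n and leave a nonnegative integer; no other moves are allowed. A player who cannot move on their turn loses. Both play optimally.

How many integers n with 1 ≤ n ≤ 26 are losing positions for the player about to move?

5

Build the W/L table. Terminal = L. A non-terminal position is W if it has a move to some L; otherwise it is L.
n=0: no move → L
n=1: →0(L), so W
n=2: →0(L), so W
n=3: →0(L), so W
n=4: →2(W), 3(W) — all W, so L
n=5: →0(L), so W
n=6: →4(L), so W
n=7: →0(L), so W
n=8: →4(L), so W
n=9: →6(W), 8(W) — all W, so L
n=10: →9(L), so W
n=11: →0(L), so W
n=12: →9(L), so W
n=13: →0(L), so W
n=14: →7(W), 12(W), 13(W) — all W, so L
n=15: →14(L), so W
n=16: →14(L), so W
n=17: →0(L), so W
n=18: →9(L), so W
n=19: →0(L), so W
n=20: →10(W), 15(W), 18(W), 19(W) — all W, so L
n=21: →14(L), so W
n=22: →20(L), so W
n=23: →0(L), so W
n=24: →12(W), 21(W), 22(W), 23(W) — all W, so L
n=25: →20(L), so W
n=26: →24(L), so W
L entries with 1 ≤ n ≤ 26 (n=0 is outside the asked range and is not counted): n = 4, 9, 14, 20, 24; that makes 5.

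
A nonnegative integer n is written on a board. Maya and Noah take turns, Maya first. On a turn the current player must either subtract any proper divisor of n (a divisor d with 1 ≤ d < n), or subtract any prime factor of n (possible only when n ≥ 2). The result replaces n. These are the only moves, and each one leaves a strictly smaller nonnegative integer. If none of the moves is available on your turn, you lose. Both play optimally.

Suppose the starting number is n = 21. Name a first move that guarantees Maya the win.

Compute win/loss labels from the base case upward. A position with no move is L. Any other position is W if it can reach an L in one move, else L.
n=0: no move → L
n=1: no move → L
n=2: W (go to 0, an L position)
n=3: W (go to 0, an L position)
n=4: L (options 2(W), 3(W) are all W)
n=5: W (go to 0, an L position)
n=6: W (go to 4, an L position)
n=7: W (go to 0, an L position)
n=8: W (go to 4, an L position)
n=9: L (options 6(W), 8(W) are all W)
n=10: W (go to 9, an L position)
n=11: W (go to 0, an L position)
n=12: W (go to 9, an L position)
n=13: W (go to 0, an L position)
n=14: L (options 7(W), 12(W), 13(W) are all W)
n=15: W (go to 14, an L position)
n=16: W (go to 14, an L position)
n=17: W (go to 0, an L position)
n=18: W (go to 9, an L position)
n=19: W (go to 0, an L position)
n=20: L (options 10(W), 15(W), 16(W), 18(W), 19(W) are all W)
n=21: W (go to 14, an L position)
From 21, the L positions reachable in one move are: 14, 20. Any move reaching one of these is winning.

Move to 14.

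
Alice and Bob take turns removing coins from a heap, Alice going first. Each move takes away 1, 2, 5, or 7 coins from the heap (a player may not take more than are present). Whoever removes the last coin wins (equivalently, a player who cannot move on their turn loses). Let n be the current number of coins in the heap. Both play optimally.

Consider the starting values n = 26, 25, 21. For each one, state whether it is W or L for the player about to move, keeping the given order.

Build the W/L table. Terminal = L. A non-terminal position is W if it has a move to some L; otherwise it is L.
n=0: no move → L
n=1: W (go to 0, an L position)
n=2: W (go to 0, an L position)
n=3: L (options 2(W), 1(W) are all W)
n=4: W (go to 3, an L position)
n=5: W (go to 3, an L position)
n=6: L (options 5(W), 4(W), 1(W) are all W)
n=7: W (go to 6, an L position)
n=8: W (go to 6, an L position)
n=9: L (options 8(W), 7(W), 4(W), 2(W) are all W)
n=10: W (go to 9, an L position)
n=11: W (go to 9, an L position)
n=12: L (options 11(W), 10(W), 7(W), 5(W) are all W)
n=13: W (go to 12, an L position)
n=14: W (go to 12, an L position)
n=15: L (options 14(W), 13(W), 10(W), 8(W) are all W)
n=16: W (go to 15, an L position)
n=17: W (go to 15, an L position)
n=18: L (options 17(W), 16(W), 13(W), 11(W) are all W)
n=19: W (go to 18, an L position)
n=20: W (go to 18, an L position)
n=21: L (options 20(W), 19(W), 16(W), 14(W) are all W)
n=22: W (go to 21, an L position)
n=23: W (go to 21, an L position)
n=24: L (options 23(W), 22(W), 19(W), 17(W) are all W)
n=25: W (go to 24, an L position)
n=26: W (go to 24, an L position)

26: W, 25: W, 21: L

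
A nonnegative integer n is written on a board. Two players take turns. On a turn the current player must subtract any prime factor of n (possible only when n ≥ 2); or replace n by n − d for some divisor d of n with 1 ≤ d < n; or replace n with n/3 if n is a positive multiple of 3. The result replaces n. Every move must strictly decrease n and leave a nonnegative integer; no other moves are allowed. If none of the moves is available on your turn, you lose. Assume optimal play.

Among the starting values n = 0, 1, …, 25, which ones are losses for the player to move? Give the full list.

Classify positions by backward induction: terminal positions (no move available) are L. From any other position, the mover wins iff some move reaches an L.
n=0: no move → L
n=1: no move → L
n=2: →0(L), so W
n=3: →0(L), so W
n=4: →2(W), 3(W) — all W, so L
n=5: →0(L), so W
n=6: →4(L), so W
n=7: →0(L), so W
n=8: →4(L), so W
n=9: →3(W), 6(W), 8(W) — all W, so L
n=10: →9(L), so W
n=11: →0(L), so W
n=12: →4(L), so W
n=13: →0(L), so W
n=14: →7(W), 12(W), 13(W) — all W, so L
n=15: →14(L), so W
n=16: →14(L), so W
n=17: →0(L), so W
n=18: →9(L), so W
n=19: →0(L), so W
n=20: →10(W), 15(W), 16(W), 18(W), 19(W) — all W, so L
n=21: →14(L), so W
n=22: →20(L), so W
n=23: →0(L), so W
n=24: →20(L), so W
n=25: →20(L), so W
The losing starting values of n are exactly the entries labelled L in this table (6 of them).

0, 1, 4, 9, 14, 20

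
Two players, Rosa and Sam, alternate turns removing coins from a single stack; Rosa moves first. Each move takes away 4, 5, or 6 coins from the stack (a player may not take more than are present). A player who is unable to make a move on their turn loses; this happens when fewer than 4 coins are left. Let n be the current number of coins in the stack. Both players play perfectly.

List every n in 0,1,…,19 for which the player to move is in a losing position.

Compute win/loss labels from the base case upward. A position with no move is L. Any other position is W if it can reach an L in one move, else L.
n=0: no move → L
n=1: no move → L
n=2: no move → L
n=3: no move → L
n=4: →0(L), so W
n=5: →1(L), so W
n=6: →2(L), so W
n=7: →3(L), so W
n=8: →3(L), so W
n=9: →3(L), so W
n=10: →6(W), 5(W), 4(W) — all W, so L
n=11: →7(W), 6(W), 5(W) — all W, so L
n=12: →8(W), 7(W), 6(W) — all W, so L
n=13: →9(W), 8(W), 7(W) — all W, so L
n=14: →10(L), so W
n=15: →11(L), so W
n=16: →12(L), so W
n=17: →13(L), so W
n=18: →13(L), so W
n=19: →13(L), so W
Reading off the rows marked L gives the requested list; there are 8 such values of n.

0, 1, 2, 3, 10, 11, 12, 13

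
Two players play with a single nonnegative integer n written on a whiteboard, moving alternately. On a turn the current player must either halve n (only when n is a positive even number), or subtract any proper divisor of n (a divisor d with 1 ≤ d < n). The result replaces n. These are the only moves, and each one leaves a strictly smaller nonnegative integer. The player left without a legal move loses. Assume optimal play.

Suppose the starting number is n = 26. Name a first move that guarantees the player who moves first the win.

Use the standard recursion: the mover loses at a terminal position; elsewhere, the mover wins exactly when some move hands the opponent an L position.
n=0: no move → L
n=1: no move → L
n=2: reaches L-position 1 → W
n=3: only reaches 2(W), which is W → L
n=4: reaches L-position 3 → W
n=5: only reaches 4(W), which is W → L
n=6: reaches L-position 3 → W
n=7: only reaches 6(W), which is W → L
n=8: reaches L-position 7 → W
n=9: only reaches 6(W), 8(W), all W → L
n=10: reaches L-position 5 → W
n=11: only reaches 10(W), which is W → L
n=12: reaches L-position 9 → W
n=13: only reaches 12(W), which is W → L
n=14: reaches L-position 7 → W
n=15: only reaches 10(W), 12(W), 14(W), all W → L
n=16: reaches L-position 15 → W
n=17: only reaches 16(W), which is W → L
n=18: reaches L-position 9 → W
n=19: only reaches 18(W), which is W → L
n=20: reaches L-position 15 → W
n=21: only reaches 14(W), 18(W), 20(W), all W → L
n=22: reaches L-position 11 → W
n=23: only reaches 22(W), which is W → L
n=24: reaches L-position 21 → W
n=25: only reaches 20(W), 24(W), all W → L
n=26: reaches L-position 13 → W
From 26, the L positions reachable in one move are: 13, 25. Any move reaching one of these is winning.

Move to 13.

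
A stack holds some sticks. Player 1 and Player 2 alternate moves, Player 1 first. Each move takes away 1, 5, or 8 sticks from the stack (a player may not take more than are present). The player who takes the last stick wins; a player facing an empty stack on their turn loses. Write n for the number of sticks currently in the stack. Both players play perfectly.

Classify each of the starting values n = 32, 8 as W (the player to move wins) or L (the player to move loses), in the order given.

Use the standard recursion: the mover loses at a terminal position; elsewhere, the mover wins exactly when some move hands the opponent an L position.
n=0: no move → L
n=1: reaches L-position 0 → W
n=2: only reaches 1(W), which is W → L
n=3: reaches L-position 2 → W
n=4: only reaches 3(W), which is W → L
n=5: reaches L-position 4 → W
n=6: only reaches 5(W), 1(W), all W → L
n=7: reaches L-position 6 → W
n=8: reaches L-position 0 → W
n=9: reaches L-position 4 → W
n=10: reaches L-position 2 → W
n=11: reaches L-position 6 → W
n=12: reaches L-position 4 → W
n=13: only reaches 12(W), 8(W), 5(W), all W → L
n=14: reaches L-position 13 → W
n=15: only reaches 14(W), 10(W), 7(W), all W → L
n=16: reaches L-position 15 → W
n=17: only reaches 16(W), 12(W), 9(W), all W → L
n=18: reaches L-position 17 → W
n=19: only reaches 18(W), 14(W), 11(W), all W → L
n=20: reaches L-position 19 → W
n=21: reaches L-position 13 → W
n=22: reaches L-position 17 → W
n=23: reaches L-position 15 → W
n=24: reaches L-position 19 → W
n=25: reaches L-position 17 → W
n=26: only reaches 25(W), 21(W), 18(W), all W → L
n=27: reaches L-position 26 → W
n=28: only reaches 27(W), 23(W), 20(W), all W → L
n=29: reaches L-position 28 → W
n=30: only reaches 29(W), 25(W), 22(W), all W → L
n=31: reaches L-position 30 → W
n=32: only reaches 31(W), 27(W), 24(W), all W → L

32: L, 8: W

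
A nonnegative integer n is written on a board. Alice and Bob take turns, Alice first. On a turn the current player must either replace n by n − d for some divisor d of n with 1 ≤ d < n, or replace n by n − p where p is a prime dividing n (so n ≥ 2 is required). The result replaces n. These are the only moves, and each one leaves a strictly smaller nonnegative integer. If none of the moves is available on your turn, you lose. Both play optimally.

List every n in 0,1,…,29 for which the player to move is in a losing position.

0, 1, 4, 9, 14, 20, 26

Compute win/loss labels from the base case upward. A position with no move is L. Any other position is W if it can reach an L in one move, else L.
n=0: no move → L
n=1: no move → L
n=2: W (go to 0, an L position)
n=3: W (go to 0, an L position)
n=4: L (options 2(W), 3(W) are all W)
n=5: W (go to 0, an L position)
n=6: W (go to 4, an L position)
n=7: W (go to 0, an L position)
n=8: W (go to 4, an L position)
n=9: L (options 6(W), 8(W) are all W)
n=10: W (go to 9, an L position)
n=11: W (go to 0, an L position)
n=12: W (go to 9, an L position)
n=13: W (go to 0, an L position)
n=14: L (options 7(W), 12(W), 13(W) are all W)
n=15: W (go to 14, an L position)
n=16: W (go to 14, an L position)
n=17: W (go to 0, an L position)
n=18: W (go to 9, an L position)
n=19: W (go to 0, an L position)
n=20: L (options 10(W), 15(W), 16(W), 18(W), 19(W) are all W)
n=21: W (go to 14, an L position)
n=22: W (go to 20, an L position)
n=23: W (go to 0, an L position)
n=24: W (go to 20, an L position)
n=25: W (go to 20, an L position)
n=26: L (options 13(W), 24(W), 25(W) are all W)
n=27: W (go to 26, an L position)
n=28: W (go to 14, an L position)
n=29: W (go to 0, an L position)
The losing starting values of n are exactly the entries labelled L in this table (7 of them).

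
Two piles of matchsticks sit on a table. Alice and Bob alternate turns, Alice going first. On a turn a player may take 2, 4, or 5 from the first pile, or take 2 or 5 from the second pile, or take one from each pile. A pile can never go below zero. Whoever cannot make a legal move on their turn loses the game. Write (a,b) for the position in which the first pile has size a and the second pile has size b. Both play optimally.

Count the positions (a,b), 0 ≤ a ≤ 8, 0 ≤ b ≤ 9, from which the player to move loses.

Positions with no move are L. A position that does have a move is losing for the player to move precisely when every available move leads to a winning position for the opponent. Fill in the labels:
Every move lowers a or b (never raises either), so fill the grid row by row in increasing a, and left to right within a row: each cell's successors are then already labelled.
      b=0  b=1  b=2  b=3  b=4  b=5  b=6  b=7  b=8  b=9
a=0:    L    L    W    W    L    W    W    L    L    W
a=1:    L    W    W    L    L    W    W    L    W    W
a=2:    W    W    L    L    W    W    L    W    W    L
a=3:    W    L    L    W    W    L    W    W    L    L
a=4:    W    W    W    W    W    L    W    W    W    W
a=5:    W    W    W    W    W    W    W    W    W    W
a=6:    W    L    W    W    W    W    W    W    L    W
a=7:    L    W    W    W    L    W    W    L    W    W
a=8:    L    W    W    L    L    W    W    L    W    W
Cells with no legal move (terminal, hence L): (0,0), (0,1), (1,0).
The remaining L cells, each justified by listing all of its moves:
(0,4): the only move is to (0,2)(W), a W ⇒ L
(0,7): moves to (0,5)(W), (0,2)(W); every one is W ⇒ L
(0,8): moves to (0,6)(W), (0,3)(W); every one is W ⇒ L
(1,3): moves to (1,1)(W), (0,2)(W); every one is W ⇒ L
(1,4): moves to (1,2)(W), (0,3)(W); every one is W ⇒ L
(1,7): moves to (1,5)(W), (1,2)(W), (0,6)(W); every one is W ⇒ L
(2,2): moves to (0,2)(W), (2,0)(W), (1,1)(W); every one is W ⇒ L
(2,3): moves to (0,3)(W), (2,1)(W), (1,2)(W); every one is W ⇒ L
(2,6): moves to (0,6)(W), (2,4)(W), (2,1)(W), (1,5)(W); every one is W ⇒ L
(2,9): moves to (0,9)(W), (2,7)(W), (2,4)(W), (1,8)(W); every one is W ⇒ L
(3,1): moves to (1,1)(W), (2,0)(W); every one is W ⇒ L
(3,2): moves to (1,2)(W), (3,0)(W), (2,1)(W); every one is W ⇒ L
(3,5): moves to (1,5)(W), (3,3)(W), (3,0)(W), (2,4)(W); every one is W ⇒ L
(3,8): moves to (1,8)(W), (3,6)(W), (3,3)(W), (2,7)(W); every one is W ⇒ L
(3,9): moves to (1,9)(W), (3,7)(W), (3,4)(W), (2,8)(W); every one is W ⇒ L
(4,5): moves to (2,5)(W), (0,5)(W), (4,3)(W), (4,0)(W), (3,4)(W); every one is W ⇒ L
(6,1): moves to (4,1)(W), (2,1)(W), (1,1)(W), (5,0)(W); every one is W ⇒ L
(6,8): moves to (4,8)(W), (2,8)(W), (1,8)(W), (6,6)(W), (6,3)(W), (5,7)(W); every one is W ⇒ L
(7,0): moves to (5,0)(W), (3,0)(W), (2,0)(W); every one is W ⇒ L
(7,4): moves to (5,4)(W), (3,4)(W), (2,4)(W), (7,2)(W), (6,3)(W); every one is W ⇒ L
(7,7): moves to (5,7)(W), (3,7)(W), (2,7)(W), (7,5)(W), (7,2)(W), (6,6)(W); every one is W ⇒ L
(8,0): moves to (6,0)(W), (4,0)(W), (3,0)(W); every one is W ⇒ L
(8,3): moves to (6,3)(W), (4,3)(W), (3,3)(W), (8,1)(W), (7,2)(W); every one is W ⇒ L
(8,4): moves to (6,4)(W), (4,4)(W), (3,4)(W), (8,2)(W), (7,3)(W); every one is W ⇒ L
(8,7): moves to (6,7)(W), (4,7)(W), (3,7)(W), (8,5)(W), (8,2)(W), (7,6)(W); every one is W ⇒ L
Every other cell has at least one move into one of the L cells above, so it is W.
L cells per row: a=0: 5, a=1: 4, a=2: 4, a=3: 5, a=4: 1, a=5: 0, a=6: 2, a=7: 3, a=8: 4; total 28.

28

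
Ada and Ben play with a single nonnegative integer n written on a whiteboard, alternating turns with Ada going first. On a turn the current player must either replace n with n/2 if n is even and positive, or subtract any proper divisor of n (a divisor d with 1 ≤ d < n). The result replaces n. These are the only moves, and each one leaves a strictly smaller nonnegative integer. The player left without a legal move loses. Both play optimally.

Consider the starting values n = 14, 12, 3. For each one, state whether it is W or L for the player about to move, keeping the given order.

Build the W/L table. Terminal = L. A non-terminal position is W if it has a move to some L; otherwise it is L.
n=0: no move → L
n=1: no move → L
n=2: →1(L), so W
n=3: →2(W) only, which is W, so L
n=4: →3(L), so W
n=5: →4(W) only, which is W, so L
n=6: →3(L), so W
n=7: →6(W) only, which is W, so L
n=8: →7(L), so W
n=9: →6(W), 8(W) — all W, so L
n=10: →5(L), so W
n=11: →10(W) only, which is W, so L
n=12: →9(L), so W
n=13: →12(W) only, which is W, so L
n=14: →7(L), so W

14: W, 12: W, 3: L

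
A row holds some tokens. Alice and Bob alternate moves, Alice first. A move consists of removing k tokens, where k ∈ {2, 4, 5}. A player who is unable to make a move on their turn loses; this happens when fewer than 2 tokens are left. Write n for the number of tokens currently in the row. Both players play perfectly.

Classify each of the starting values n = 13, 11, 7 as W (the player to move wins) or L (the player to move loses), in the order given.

13: W, 11: W, 7: L

Build the W/L table. Terminal = L. A non-terminal position is W if it has a move to some L; otherwise it is L.
n=0: no move → L
n=1: no move → L
n=2: →0(L), so W
n=3: →1(L), so W
n=4: →0(L), so W
n=5: →1(L), so W
n=6: →1(L), so W
n=7: →5(W), 3(W), 2(W) — all W, so L
n=8: →6(W), 4(W), 3(W) — all W, so L
n=9: →7(L), so W
n=10: →8(L), so W
n=11: →7(L), so W
n=12: →8(L), so W
n=13: →8(L), so W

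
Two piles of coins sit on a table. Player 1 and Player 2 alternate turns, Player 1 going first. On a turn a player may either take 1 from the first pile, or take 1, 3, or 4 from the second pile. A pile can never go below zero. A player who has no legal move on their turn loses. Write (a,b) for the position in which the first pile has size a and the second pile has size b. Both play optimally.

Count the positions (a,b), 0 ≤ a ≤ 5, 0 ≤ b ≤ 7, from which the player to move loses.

Positions with no move are L. A position that does have a move is losing for the player to move precisely when every available move leads to a winning position for the opponent. Fill in the labels:
Every move lowers a or b (never raises either), so fill the grid row by row in increasing a, and left to right within a row: each cell's successors are then already labelled.
      b=0  b=1  b=2  b=3  b=4  b=5  b=6  b=7
a=0:    L    W    L    W    W    W    W    L
a=1:    W    L    W    L    W    W    W    W
a=2:    L    W    L    W    W    W    W    L
a=3:    W    L    W    L    W    W    W    W
a=4:    L    W    L    W    W    W    W    L
a=5:    W    L    W    L    W    W    W    W
Cells with no legal move (terminal, hence L): (0,0).
The remaining L cells, each justified by listing all of its moves:
(0,2): →(0,1)(W) only, which is W, so L
(0,7): →(0,6)(W), (0,4)(W), (0,3)(W) — all W, so L
(1,1): →(0,1)(W), (1,0)(W) — all W, so L
(1,3): →(0,3)(W), (1,2)(W), (1,0)(W) — all W, so L
(2,0): →(1,0)(W) only, which is W, so L
(2,2): →(1,2)(W), (2,1)(W) — all W, so L
(2,7): →(1,7)(W), (2,6)(W), (2,4)(W), (2,3)(W) — all W, so L
(3,1): →(2,1)(W), (3,0)(W) — all W, so L
(3,3): →(2,3)(W), (3,2)(W), (3,0)(W) — all W, so L
(4,0): →(3,0)(W) only, which is W, so L
(4,2): →(3,2)(W), (4,1)(W) — all W, so L
(4,7): →(3,7)(W), (4,6)(W), (4,4)(W), (4,3)(W) — all W, so L
(5,1): →(4,1)(W), (5,0)(W) — all W, so L
(5,3): →(4,3)(W), (5,2)(W), (5,0)(W) — all W, so L
Every other cell has at least one move into one of the L cells above, so it is W.
L cells per row: a=0: 3, a=1: 2, a=2: 3, a=3: 2, a=4: 3, a=5: 2; total 15.

15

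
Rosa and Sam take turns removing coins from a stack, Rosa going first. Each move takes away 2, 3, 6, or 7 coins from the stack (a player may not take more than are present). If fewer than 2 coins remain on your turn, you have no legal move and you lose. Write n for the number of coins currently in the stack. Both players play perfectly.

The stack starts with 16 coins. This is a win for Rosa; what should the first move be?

Use the standard recursion: the mover loses at a terminal position; elsewhere, the mover wins exactly when some move hands the opponent an L position.
n=0: no move → L
n=1: no move → L
n=2: can move to 0, which is L ⇒ W
n=3: can move to 1, which is L ⇒ W
n=4: can move to 1, which is L ⇒ W
n=5: moves to 3(W), 2(W); every one is W ⇒ L
n=6: can move to 0, which is L ⇒ W
n=7: can move to 5, which is L ⇒ W
n=8: can move to 5, which is L ⇒ W
n=9: moves to 7(W), 6(W), 3(W), 2(W); every one is W ⇒ L
n=10: moves to 8(W), 7(W), 4(W), 3(W); every one is W ⇒ L
n=11: can move to 9, which is L ⇒ W
n=12: can move to 10, which is L ⇒ W
n=13: can move to 10, which is L ⇒ W
n=14: moves to 12(W), 11(W), 8(W), 7(W); every one is W ⇒ L
n=15: can move to 9, which is L ⇒ W
n=16: can move to 14, which is L ⇒ W
From 16, the L positions reachable in one move are: 14, 10, 9. Any move reaching one of these is winning.

Remove 2, leaving 14.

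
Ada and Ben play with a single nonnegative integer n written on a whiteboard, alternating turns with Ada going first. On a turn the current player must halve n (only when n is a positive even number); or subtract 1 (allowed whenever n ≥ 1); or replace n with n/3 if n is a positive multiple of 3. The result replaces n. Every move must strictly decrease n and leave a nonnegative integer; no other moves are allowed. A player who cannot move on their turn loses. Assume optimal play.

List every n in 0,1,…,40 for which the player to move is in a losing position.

Label each position W (a win for the player to move) or L (a loss). A position with no legal move is L; any other position is W exactly when some move reaches an L, and L when every move reaches a W.
n=0: no move → L
n=1: can move to 0, which is L ⇒ W
n=2: the only move is to 1(W), a W ⇒ L
n=3: can move to 2, which is L ⇒ W
n=4: can move to 2, which is L ⇒ W
n=5: the only move is to 4(W), a W ⇒ L
n=6: can move to 2, which is L ⇒ W
n=7: the only move is to 6(W), a W ⇒ L
n=8: can move to 7, which is L ⇒ W
n=9: moves to 3(W), 8(W); every one is W ⇒ L
n=10: can move to 5, which is L ⇒ W
n=11: the only move is to 10(W), a W ⇒ L
n=12: can move to 11, which is L ⇒ W
n=13: the only move is to 12(W), a W ⇒ L
n=14: can move to 7, which is L ⇒ W
n=15: can move to 5, which is L ⇒ W
n=16: moves to 8(W), 15(W); every one is W ⇒ L
n=17: can move to 16, which is L ⇒ W
n=18: can move to 9, which is L ⇒ W
n=19: the only move is to 18(W), a W ⇒ L
n=20: can move to 19, which is L ⇒ W
n=21: can move to 7, which is L ⇒ W
n=22: can move to 11, which is L ⇒ W
n=23: the only move is to 22(W), a W ⇒ L
n=24: can move to 23, which is L ⇒ W
n=25: the only move is to 24(W), a W ⇒ L
n=26: can move to 13, which is L ⇒ W
n=27: can move to 9, which is L ⇒ W
n=28: moves to 14(W), 27(W); every one is W ⇒ L
n=29: can move to 28, which is L ⇒ W
n=30: moves to 10(W), 15(W), 29(W); every one is W ⇒ L
n=31: can move to 30, which is L ⇒ W
n=32: can move to 16, which is L ⇒ W
n=33: can move to 11, which is L ⇒ W
n=34: moves to 17(W), 33(W); every one is W ⇒ L
n=35: can move to 34, which is L ⇒ W
n=36: moves to 12(W), 18(W), 35(W); every one is W ⇒ L
n=37: can move to 36, which is L ⇒ W
n=38: can move to 19, which is L ⇒ W
n=39: can move to 13, which is L ⇒ W
n=40: moves to 20(W), 39(W); every one is W ⇒ L
Reading off the rows marked L gives the requested list; there are 16 such values of n.

0, 2, 5, 7, 9, 11, 13, 16, 19, 23, 25, 28, 30, 34, 36, 40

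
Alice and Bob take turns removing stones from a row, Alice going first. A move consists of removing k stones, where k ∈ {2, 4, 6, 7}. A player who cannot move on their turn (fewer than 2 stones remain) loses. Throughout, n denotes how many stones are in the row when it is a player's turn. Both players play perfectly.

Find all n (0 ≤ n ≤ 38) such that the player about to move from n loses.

0, 1, 9, 10, 18, 19, 27, 28, 36, 37

Build the W/L table. Terminal = L. A non-terminal position is W if it has a move to some L; otherwise it is L.
n=0: no move → L
n=1: no move → L
n=2: reaches L-position 0 → W
n=3: reaches L-position 1 → W
n=4: reaches L-position 0 → W
n=5: reaches L-position 1 → W
n=6: reaches L-position 0 → W
n=7: reaches L-position 1 → W
n=8: reaches L-position 1 → W
n=9: only reaches 7(W), 5(W), 3(W), 2(W), all W → L
n=10: only reaches 8(W), 6(W), 4(W), 3(W), all W → L
n=11: reaches L-position 9 → W
n=12: reaches L-position 10 → W
n=13: reaches L-position 9 → W
n=14: reaches L-position 10 → W
n=15: reaches L-position 9 → W
n=16: reaches L-position 10 → W
n=17: reaches L-position 10 → W
n=18: only reaches 16(W), 14(W), 12(W), 11(W), all W → L
n=19: only reaches 17(W), 15(W), 13(W), 12(W), all W → L
n=20: reaches L-position 18 → W
n=21: reaches L-position 19 → W
n=22: reaches L-position 18 → W
n=23: reaches L-position 19 → W
n=24: reaches L-position 18 → W
n=25: reaches L-position 19 → W
n=26: reaches L-position 19 → W
n=27: only reaches 25(W), 23(W), 21(W), 20(W), all W → L
n=28: only reaches 26(W), 24(W), 22(W), 21(W), all W → L
n=29: reaches L-position 27 → W
n=30: reaches L-position 28 → W
n=31: reaches L-position 27 → W
n=32: reaches L-position 28 → W
n=33: reaches L-position 27 → W
n=34: reaches L-position 28 → W
n=35: reaches L-position 28 → W
n=36: only reaches 34(W), 32(W), 30(W), 29(W), all W → L
n=37: only reaches 35(W), 33(W), 31(W), 30(W), all W → L
n=38: reaches L-position 36 → W
Reading off the rows marked L gives the requested list; there are 10 such values of n.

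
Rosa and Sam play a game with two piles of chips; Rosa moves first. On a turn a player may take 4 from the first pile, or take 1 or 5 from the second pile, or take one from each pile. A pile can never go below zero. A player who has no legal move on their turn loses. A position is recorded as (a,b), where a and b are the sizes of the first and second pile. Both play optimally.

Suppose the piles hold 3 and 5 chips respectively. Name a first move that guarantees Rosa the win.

Move to (3,4).

Build the W/L table. Terminal = L. A non-terminal position is W if it has a move to some L; otherwise it is L.
No move ever increases a pile, so every position that can arise here has a ≤ 3 and b ≤ 5; it is enough to label the cells with 0 ≤ a ≤ 3 and 0 ≤ b ≤ 5.
Every move lowers a or b (never raises either), so fill the grid row by row in increasing a, and left to right within a row: each cell's successors are then already labelled.
      b=0  b=1  b=2  b=3  b=4  b=5
a=0:    L    W    L    W    L    W
a=1:    L    W    L    W    L    W
a=2:    L    W    L    W    L    W
a=3:    L    W    L    W    L    W
Cells with no legal move (terminal, hence L): (0,0), (1,0), (2,0), (3,0).
The remaining L cells, each justified by listing all of its moves:
(0,2): the only move is to (0,1)(W), a W ⇒ L
(0,4): the only move is to (0,3)(W), a W ⇒ L
(1,2): moves to (1,1)(W), (0,1)(W); every one is W ⇒ L
(1,4): moves to (1,3)(W), (0,3)(W); every one is W ⇒ L
(2,2): moves to (2,1)(W), (1,1)(W); every one is W ⇒ L
(2,4): moves to (2,3)(W), (1,3)(W); every one is W ⇒ L
(3,2): moves to (3,1)(W), (2,1)(W); every one is W ⇒ L
(3,4): moves to (3,3)(W), (2,3)(W); every one is W ⇒ L
Every other cell has at least one move into one of the L cells above, so it is W.
From (3,5), the L positions reachable in one move are: (3,4), (3,0), (2,4). Any move reaching one of these is winning.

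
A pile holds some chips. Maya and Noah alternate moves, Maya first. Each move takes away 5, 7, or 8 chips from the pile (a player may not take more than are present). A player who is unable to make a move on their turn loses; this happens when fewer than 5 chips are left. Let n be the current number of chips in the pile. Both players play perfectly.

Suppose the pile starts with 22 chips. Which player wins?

Use the standard recursion: the mover loses at a terminal position; elsewhere, the mover wins exactly when some move hands the opponent an L position.
n=0: no move → L
n=1: no move → L
n=2: no move → L
n=3: no move → L
n=4: no move → L
n=5: can move to 0, which is L ⇒ W
n=6: can move to 1, which is L ⇒ W
n=7: can move to 2, which is L ⇒ W
n=8: can move to 3, which is L ⇒ W
n=9: can move to 4, which is L ⇒ W
n=10: can move to 3, which is L ⇒ W
n=11: can move to 4, which is L ⇒ W
n=12: can move to 4, which is L ⇒ W
n=13: moves to 8(W), 6(W), 5(W); every one is W ⇒ L
n=14: moves to 9(W), 7(W), 6(W); every one is W ⇒ L
n=15: moves to 10(W), 8(W), 7(W); every one is W ⇒ L
n=16: moves to 11(W), 9(W), 8(W); every one is W ⇒ L
n=17: moves to 12(W), 10(W), 9(W); every one is W ⇒ L
n=18: can move to 13, which is L ⇒ W
n=19: can move to 14, which is L ⇒ W
n=20: can move to 15, which is L ⇒ W
n=21: can move to 16, which is L ⇒ W
n=22: can move to 17, which is L ⇒ W
From 22 Maya can remove 5, leaving 17, reaching an L position.

Maya wins.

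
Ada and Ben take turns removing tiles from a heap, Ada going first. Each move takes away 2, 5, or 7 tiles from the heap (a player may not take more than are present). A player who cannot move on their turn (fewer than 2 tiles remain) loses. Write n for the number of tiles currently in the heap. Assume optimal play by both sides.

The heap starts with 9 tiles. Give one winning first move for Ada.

Use the standard recursion: the mover loses at a terminal position; elsewhere, the mover wins exactly when some move hands the opponent an L position.
n=0: no move → L
n=1: no move → L
n=2: W (go to 0, an L position)
n=3: W (go to 1, an L position)
n=4: L (sole option 2(W) is W)
n=5: W (go to 0, an L position)
n=6: W (go to 4, an L position)
n=7: W (go to 0, an L position)
n=8: W (go to 1, an L position)
n=9: W (go to 4, an L position)
From 9, the L positions reachable in one move are: 4.

Remove 5, leaving 4.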